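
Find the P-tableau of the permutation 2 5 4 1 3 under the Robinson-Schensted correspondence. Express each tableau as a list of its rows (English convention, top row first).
P = [[1, 3], [2, 4], [5]]

Insert 2: appended to row 1. P = [[2]].
Insert 5: appended to row 1. P = [[2, 5]].
Insert 4: 4 bumps 5 from row 1; 5 starts row 2. P = [[2, 4], [5]].
Insert 1: 1 bumps 2 from row 1; 2 bumps 5 from row 2; 5 starts row 3. P = [[1, 4], [2], [5]].
Insert 3: 3 bumps 4 from row 1; 4 appends to row 2. P = [[1, 3], [2, 4], [5]].

So P = [[1, 3], [2, 4], [5]].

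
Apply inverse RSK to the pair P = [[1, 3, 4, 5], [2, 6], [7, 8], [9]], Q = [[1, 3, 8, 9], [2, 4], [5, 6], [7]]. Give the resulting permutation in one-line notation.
Reverse the RSK construction: for i from n down to 1, find the cell of Q containing i, remove the entry at that cell from P, and reverse-bump it up through P; the value ejected from row 1 is w(i).

Step i=9: Q has 9 at row 1, column 4; remove that cell from P, ejecting 5. So w(9) = 5. P is now [[1, 3, 4], [2, 6], [7, 8], [9]].
Step i=8: Q has 8 at row 1, column 3; remove that cell from P, ejecting 4. So w(8) = 4. P is now [[1, 3], [2, 6], [7, 8], [9]].
Step i=7: Q has 7 at row 4, column 1; remove 9 from row 4 of P and reverse-bump: 9 enters row 3 and ejects 8; 8 enters row 2 and ejects 6; 6 enters row 1 and ejects 3. So w(7) = 3. P is now [[1, 6], [2, 8], [7, 9]].
Step i=6: Q has 6 at row 3, column 2; remove 9 from row 3 of P and reverse-bump: 9 enters row 2 and ejects 8; 8 enters row 1 and ejects 6. So w(6) = 6. P is now [[1, 8], [2, 9], [7]].
Step i=5: Q has 5 at row 3, column 1; remove 7 from row 3 of P and reverse-bump: 7 enters row 2 and ejects 2; 2 enters row 1 and ejects 1. So w(5) = 1. P is now [[2, 8], [7, 9]].
Step i=4: Q has 4 at row 2, column 2; remove 9 from row 2 of P and reverse-bump: 9 enters row 1 and ejects 8. So w(4) = 8. P is now [[2, 9], [7]].
Step i=3: Q has 3 at row 1, column 2; remove that cell from P, ejecting 9. So w(3) = 9. P is now [[2], [7]].
Step i=2: Q has 2 at row 2, column 1; remove 7 from row 2 of P and reverse-bump: 7 enters row 1 and ejects 2. So w(2) = 2. P is now [[7]].
Step i=1: Q has 1 at row 1, column 1; remove that cell from P, ejecting 7. So w(1) = 7. P is now [].

So w = 7 2 9 8 1 6 3 4 5.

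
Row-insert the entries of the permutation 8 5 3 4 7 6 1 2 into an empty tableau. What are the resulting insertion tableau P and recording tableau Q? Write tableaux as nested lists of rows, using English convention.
P = [[1, 2, 6], [3, 4], [5, 7], [8]], Q = [[1, 4, 5], [2, 6], [3, 8], [7]]

Insert each entry of the permutation into P by Schensted row insertion, recording in Q the position of each new cell.

Insert 8: appended to row 1. P = [[8]].
Insert 5: 5 bumps 8 from row 1; 8 starts row 2. P = [[5], [8]].
Insert 3: 3 bumps 5 from row 1; 5 bumps 8 from row 2; 8 starts row 3. P = [[3], [5], [8]].
Insert 4: appended to row 1. P = [[3, 4], [5], [8]].
Insert 7: appended to row 1. P = [[3, 4, 7], [5], [8]].
Insert 6: 6 bumps 7 from row 1; 7 appends to row 2. P = [[3, 4, 6], [5, 7], [8]].
Insert 1: 1 bumps 3 from row 1; 3 bumps 5 from row 2; 5 bumps 8 from row 3; 8 starts row 4. P = [[1, 4, 6], [3, 7], [5], [8]].
Insert 2: 2 bumps 4 from row 1; 4 bumps 7 from row 2; 7 appends to row 3. P = [[1, 2, 6], [3, 4], [5, 7], [8]].

So P = [[1, 2, 6], [3, 4], [5, 7], [8]], Q = [[1, 4, 5], [2, 6], [3, 8], [7]].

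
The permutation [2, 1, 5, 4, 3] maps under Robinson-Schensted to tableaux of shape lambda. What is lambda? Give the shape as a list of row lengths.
[2, 2, 1]

RSK row insertion gives P = [[1, 3], [2, 4], [5]], which has shape [2, 2, 1].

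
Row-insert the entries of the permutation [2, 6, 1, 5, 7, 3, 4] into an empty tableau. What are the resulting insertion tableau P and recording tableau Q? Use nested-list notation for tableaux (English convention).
Insert each entry of the permutation into P by Schensted row insertion, recording in Q the position of each new cell.

Insert 2: appended to row 1. P = [[2]].
Insert 6: appended to row 1. P = [[2, 6]].
Insert 1: 1 bumps 2 from row 1; 2 starts row 2. P = [[1, 6], [2]].
Insert 5: 5 bumps 6 from row 1; 6 appends to row 2. P = [[1, 5], [2, 6]].
Insert 7: appended to row 1. P = [[1, 5, 7], [2, 6]].
Insert 3: 3 bumps 5 from row 1; 5 bumps 6 from row 2; 6 starts row 3. P = [[1, 3, 7], [2, 5], [6]].
Insert 4: 4 bumps 7 from row 1; 7 appends to row 2. P = [[1, 3, 4], [2, 5, 7], [6]].

So P = [[1, 3, 4], [2, 5, 7], [6]], Q = [[1, 2, 5], [3, 4, 7], [6]].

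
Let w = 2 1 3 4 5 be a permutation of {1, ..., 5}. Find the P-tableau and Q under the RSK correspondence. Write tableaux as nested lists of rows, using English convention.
P = [[1, 3, 4, 5], [2]], Q = [[1, 3, 4, 5], [2]]

Insert each entry of the permutation into P by Schensted row insertion, recording in Q the position of each new cell.

After inserting 2: P = [[2]].
After inserting 1: P = [[1], [2]].
After inserting 3: P = [[1, 3], [2]].
After inserting 4: P = [[1, 3, 4], [2]].
After inserting 5: P = [[1, 3, 4, 5], [2]].

So P = [[1, 3, 4, 5], [2]], Q = [[1, 3, 4, 5], [2]].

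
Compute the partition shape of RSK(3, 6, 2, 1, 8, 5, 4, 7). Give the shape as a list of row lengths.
Row-insert each entry into an empty tableau.

After inserting 3: P = [[3]].
After inserting 6: P = [[3, 6]].
After inserting 2: P = [[2, 6], [3]].
After inserting 1: P = [[1, 6], [2], [3]].
After inserting 8: P = [[1, 6, 8], [2], [3]].
After inserting 5: P = [[1, 5, 8], [2, 6], [3]].
After inserting 4: P = [[1, 4, 8], [2, 5], [3, 6]].
After inserting 7: P = [[1, 4, 7], [2, 5, 8], [3, 6]].

The final insertion tableau P = [[1, 4, 7], [2, 5, 8], [3, 6]] has shape [3, 3, 2].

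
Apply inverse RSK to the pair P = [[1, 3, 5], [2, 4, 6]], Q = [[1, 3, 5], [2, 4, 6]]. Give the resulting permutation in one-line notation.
Reverse the RSK construction: for i from n down to 1, find the cell of Q containing i, remove the entry at that cell from P, and reverse-bump it up through P; the value ejected from row 1 is w(i).

Step i=6: Q has 6 at row 2, column 3; remove 6 from row 2 of P and reverse-bump: 6 enters row 1 and ejects 5. So w(6) = 5. P is now [[1, 3, 6], [2, 4]].
Step i=5: Q has 5 at row 1, column 3; remove that cell from P, ejecting 6. So w(5) = 6. P is now [[1, 3], [2, 4]].
Step i=4: Q has 4 at row 2, column 2; remove 4 from row 2 of P and reverse-bump: 4 enters row 1 and ejects 3. So w(4) = 3. P is now [[1, 4], [2]].
Step i=3: Q has 3 at row 1, column 2; remove that cell from P, ejecting 4. So w(3) = 4. P is now [[1], [2]].
Step i=2: Q has 2 at row 2, column 1; remove 2 from row 2 of P and reverse-bump: 2 enters row 1 and ejects 1. So w(2) = 1. P is now [[2]].
Step i=1: Q has 1 at row 1, column 1; remove that cell from P, ejecting 2. So w(1) = 2. P is now [].

So w = 2 1 4 3 6 5.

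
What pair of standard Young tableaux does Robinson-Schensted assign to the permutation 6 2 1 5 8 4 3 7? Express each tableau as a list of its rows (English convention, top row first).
P = [[1, 3, 7], [2, 4, 8], [5], [6]], Q = [[1, 4, 5], [2, 6, 8], [3], [7]]

Insert each entry of the permutation into P by Schensted row insertion, recording in Q the position of each new cell.

After inserting 6: P = [[6]].
After inserting 2: P = [[2], [6]].
After inserting 1: P = [[1], [2], [6]].
After inserting 5: P = [[1, 5], [2], [6]].
After inserting 8: P = [[1, 5, 8], [2], [6]].
After inserting 4: P = [[1, 4, 8], [2, 5], [6]].
After inserting 3: P = [[1, 3, 8], [2, 4], [5], [6]].
After inserting 7: P = [[1, 3, 7], [2, 4, 8], [5], [6]].

So P = [[1, 3, 7], [2, 4, 8], [5], [6]], Q = [[1, 4, 5], [2, 6, 8], [3], [7]].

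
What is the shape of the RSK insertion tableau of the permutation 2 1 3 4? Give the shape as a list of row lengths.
Row-insert each entry into an empty tableau.

After inserting 2: P = [[2]].
After inserting 1: P = [[1], [2]].
After inserting 3: P = [[1, 3], [2]].
After inserting 4: P = [[1, 3, 4], [2]].

The final insertion tableau P = [[1, 3, 4], [2]] has shape [3, 1].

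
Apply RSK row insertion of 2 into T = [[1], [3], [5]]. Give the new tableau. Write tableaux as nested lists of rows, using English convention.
[[1, 2], [3], [5]]

2 is larger than every entry of row 1, so it is appended to row 1. The new tableau is [[1, 2], [3], [5]].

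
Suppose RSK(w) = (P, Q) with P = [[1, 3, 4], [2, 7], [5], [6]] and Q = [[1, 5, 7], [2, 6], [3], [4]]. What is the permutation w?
6 5 2 1 7 3 4

Reverse the RSK construction: for i from n down to 1, find the cell of Q containing i, remove the entry at that cell from P, and reverse-bump it up through P; the value ejected from row 1 is w(i).

Step i=7: Q has 7 at row 1, column 3; remove that cell from P, ejecting 4. So w(7) = 4. P is now [[1, 3], [2, 7], [5], [6]].
Step i=6: Q has 6 at row 2, column 2; remove 7 from row 2 of P and reverse-bump: 7 enters row 1 and ejects 3. So w(6) = 3. P is now [[1, 7], [2], [5], [6]].
Step i=5: Q has 5 at row 1, column 2; remove that cell from P, ejecting 7. So w(5) = 7. P is now [[1], [2], [5], [6]].
Step i=4: Q has 4 at row 4, column 1; remove 6 from row 4 of P and reverse-bump: 6 enters row 3 and ejects 5; 5 enters row 2 and ejects 2; 2 enters row 1 and ejects 1. So w(4) = 1. P is now [[2], [5], [6]].
Step i=3: Q has 3 at row 3, column 1; remove 6 from row 3 of P and reverse-bump: 6 enters row 2 and ejects 5; 5 enters row 1 and ejects 2. So w(3) = 2. P is now [[5], [6]].
Step i=2: Q has 2 at row 2, column 1; remove 6 from row 2 of P and reverse-bump: 6 enters row 1 and ejects 5. So w(2) = 5. P is now [[6]].
Step i=1: Q has 1 at row 1, column 1; remove that cell from P, ejecting 6. So w(1) = 6. P is now [].

So w = 6 5 2 1 7 3 4.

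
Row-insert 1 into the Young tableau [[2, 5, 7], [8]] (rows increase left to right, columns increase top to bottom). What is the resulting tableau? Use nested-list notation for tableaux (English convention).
[[1, 5, 7], [2], [8]]

In row 1, 1 replaces 2 (the leftmost entry greater than 1); 2 is bumped to row 2. In row 2, 2 replaces 8 (the leftmost entry greater than 2); 8 is bumped to row 3. 8 starts a new row 3. The new tableau is [[1, 5, 7], [2], [8]].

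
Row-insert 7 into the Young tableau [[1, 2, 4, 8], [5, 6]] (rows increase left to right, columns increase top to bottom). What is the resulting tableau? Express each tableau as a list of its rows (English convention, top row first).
[[1, 2, 4, 7], [5, 6, 8]]

In row 1, 7 replaces 8 (the leftmost entry greater than 7); 8 is bumped to row 2. 8 is appended to row 2. The new tableau is [[1, 2, 4, 7], [5, 6, 8]].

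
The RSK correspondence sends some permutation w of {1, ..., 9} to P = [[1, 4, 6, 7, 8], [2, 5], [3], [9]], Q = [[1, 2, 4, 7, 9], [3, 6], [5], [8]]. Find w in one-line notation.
3 9 5 6 2 4 7 1 8

Reverse the RSK construction: for i from n down to 1, find the cell of Q containing i, remove the entry at that cell from P, and reverse-bump it up through P; the value ejected from row 1 is w(i).

Step i=9: Q has 9 at row 1, column 5; remove that cell from P, ejecting 8. So w(9) = 8. P is now [[1, 4, 6, 7], [2, 5], [3], [9]].
Step i=8: Q has 8 at row 4, column 1; remove 9 from row 4 of P and reverse-bump: 9 enters row 3 and ejects 3; 3 enters row 2 and ejects 2; 2 enters row 1 and ejects 1. So w(8) = 1. P is now [[2, 4, 6, 7], [3, 5], [9]].
Step i=7: Q has 7 at row 1, column 4; remove that cell from P, ejecting 7. So w(7) = 7. P is now [[2, 4, 6], [3, 5], [9]].
Step i=6: Q has 6 at row 2, column 2; remove 5 from row 2 of P and reverse-bump: 5 enters row 1 and ejects 4. So w(6) = 4. P is now [[2, 5, 6], [3], [9]].
Step i=5: Q has 5 at row 3, column 1; remove 9 from row 3 of P and reverse-bump: 9 enters row 2 and ejects 3; 3 enters row 1 and ejects 2. So w(5) = 2. P is now [[3, 5, 6], [9]].
Step i=4: Q has 4 at row 1, column 3; remove that cell from P, ejecting 6. So w(4) = 6. P is now [[3, 5], [9]].
Step i=3: Q has 3 at row 2, column 1; remove 9 from row 2 of P and reverse-bump: 9 enters row 1 and ejects 5. So w(3) = 5. P is now [[3, 9]].
Step i=2: Q has 2 at row 1, column 2; remove that cell from P, ejecting 9. So w(2) = 9. P is now [[3]].
Step i=1: Q has 1 at row 1, column 1; remove that cell from P, ejecting 3. So w(1) = 3. P is now [].

So w = 3 9 5 6 2 4 7 1 8.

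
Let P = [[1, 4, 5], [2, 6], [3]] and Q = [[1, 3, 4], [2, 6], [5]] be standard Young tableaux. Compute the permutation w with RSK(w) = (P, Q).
Reverse RSK: for i = n, n-1, ..., 1, locate i in Q, remove the corresponding corner cell from P, and reverse-bump its entry up through P; the value ejected from row 1 is w(i).

So w = 3 2 4 6 1 5.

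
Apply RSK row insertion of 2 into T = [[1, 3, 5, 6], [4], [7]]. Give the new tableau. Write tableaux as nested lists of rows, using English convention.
In row 1, 2 replaces 3 (the leftmost entry greater than 2); 3 is bumped to row 2. In row 2, 3 replaces 4 (the leftmost entry greater than 3); 4 is bumped to row 3. In row 3, 4 replaces 7 (the leftmost entry greater than 4); 7 is bumped to row 4. 7 starts a new row 4. The new tableau is [[1, 2, 5, 6], [3], [4], [7]].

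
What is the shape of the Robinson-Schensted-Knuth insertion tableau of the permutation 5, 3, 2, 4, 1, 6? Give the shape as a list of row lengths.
Row-insert each entry into an empty tableau.

After inserting 5: P = [[5]].
After inserting 3: P = [[3], [5]].
After inserting 2: P = [[2], [3], [5]].
After inserting 4: P = [[2, 4], [3], [5]].
After inserting 1: P = [[1, 4], [2], [3], [5]].
After inserting 6: P = [[1, 4, 6], [2], [3], [5]].

The final insertion tableau P = [[1, 4, 6], [2], [3], [5]] has shape [3, 1, 1, 1].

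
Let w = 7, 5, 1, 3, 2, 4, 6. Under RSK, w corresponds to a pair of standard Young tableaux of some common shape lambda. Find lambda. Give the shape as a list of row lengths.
RSK row insertion gives P = [[1, 2, 4, 6], [3], [5], [7]], which has shape [4, 1, 1, 1].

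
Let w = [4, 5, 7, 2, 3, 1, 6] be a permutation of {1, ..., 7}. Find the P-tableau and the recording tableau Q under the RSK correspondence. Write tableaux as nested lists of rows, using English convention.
P = [[1, 3, 6], [2, 5, 7], [4]], Q = [[1, 2, 3], [4, 5, 7], [6]]

Insert each entry of the permutation into P by Schensted row insertion, recording in Q the position of each new cell.

After inserting 4: P = [[4]].
After inserting 5: P = [[4, 5]].
After inserting 7: P = [[4, 5, 7]].
After inserting 2: P = [[2, 5, 7], [4]].
After inserting 3: P = [[2, 3, 7], [4, 5]].
After inserting 1: P = [[1, 3, 7], [2, 5], [4]].
After inserting 6: P = [[1, 3, 6], [2, 5, 7], [4]].

So P = [[1, 3, 6], [2, 5, 7], [4]], Q = [[1, 2, 3], [4, 5, 7], [6]].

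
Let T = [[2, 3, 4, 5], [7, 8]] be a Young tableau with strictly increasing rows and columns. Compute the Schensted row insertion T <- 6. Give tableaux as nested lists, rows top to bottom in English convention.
6 is larger than every entry of row 1, so it is appended to row 1. The new tableau is [[2, 3, 4, 5, 6], [7, 8]].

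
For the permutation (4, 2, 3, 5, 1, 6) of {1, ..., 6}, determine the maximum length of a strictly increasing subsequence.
4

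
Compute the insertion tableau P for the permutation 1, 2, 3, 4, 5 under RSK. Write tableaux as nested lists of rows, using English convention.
P = [[1, 2, 3, 4, 5]]

Insert 1: appended to row 1. P = [[1]].
Insert 2: appended to row 1. P = [[1, 2]].
Insert 3: appended to row 1. P = [[1, 2, 3]].
Insert 4: appended to row 1. P = [[1, 2, 3, 4]].
Insert 5: appended to row 1. P = [[1, 2, 3, 4, 5]].

So P = [[1, 2, 3, 4, 5]].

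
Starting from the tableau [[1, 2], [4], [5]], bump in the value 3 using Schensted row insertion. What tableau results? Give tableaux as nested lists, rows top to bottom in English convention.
[[1, 2, 3], [4], [5]]

3 is larger than every entry of row 1, so it is appended to row 1. The new tableau is [[1, 2, 3], [4], [5]].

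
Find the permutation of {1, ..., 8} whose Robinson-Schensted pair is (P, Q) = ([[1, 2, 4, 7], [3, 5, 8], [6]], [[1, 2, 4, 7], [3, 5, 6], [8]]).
Reverse the RSK construction: for i from n down to 1, find the cell of Q containing i, remove the entry at that cell from P, and reverse-bump it up through P; the value ejected from row 1 is w(i).

Step i=8: Q has 8 at row 3, column 1; remove 6 from row 3 of P and reverse-bump: 6 enters row 2 and ejects 5; 5 enters row 1 and ejects 4. So w(8) = 4. P is now [[1, 2, 5, 7], [3, 6, 8]].
Step i=7: Q has 7 at row 1, column 4; remove that cell from P, ejecting 7. So w(7) = 7. P is now [[1, 2, 5], [3, 6, 8]].
Step i=6: Q has 6 at row 2, column 3; remove 8 from row 2 of P and reverse-bump: 8 enters row 1 and ejects 5. So w(6) = 5. P is now [[1, 2, 8], [3, 6]].
Step i=5: Q has 5 at row 2, column 2; remove 6 from row 2 of P and reverse-bump: 6 enters row 1 and ejects 2. So w(5) = 2. P is now [[1, 6, 8], [3]].
Step i=4: Q has 4 at row 1, column 3; remove that cell from P, ejecting 8. So w(4) = 8. P is now [[1, 6], [3]].
Step i=3: Q has 3 at row 2, column 1; remove 3 from row 2 of P and reverse-bump: 3 enters row 1 and ejects 1. So w(3) = 1. P is now [[3, 6]].
Step i=2: Q has 2 at row 1, column 2; remove that cell from P, ejecting 6. So w(2) = 6. P is now [[3]].
Step i=1: Q has 1 at row 1, column 1; remove that cell from P, ejecting 3. So w(1) = 3. P is now [].

So w = 3 6 1 8 2 5 7 4.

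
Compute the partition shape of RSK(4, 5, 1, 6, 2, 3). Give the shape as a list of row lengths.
[3, 3]

Row-insert each entry into an empty tableau.

After inserting 4: P = [[4]].
After inserting 5: P = [[4, 5]].
After inserting 1: P = [[1, 5], [4]].
After inserting 6: P = [[1, 5, 6], [4]].
After inserting 2: P = [[1, 2, 6], [4, 5]].
After inserting 3: P = [[1, 2, 3], [4, 5, 6]].

The final insertion tableau P = [[1, 2, 3], [4, 5, 6]] has shape [3, 3].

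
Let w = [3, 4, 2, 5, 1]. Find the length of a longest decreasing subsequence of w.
3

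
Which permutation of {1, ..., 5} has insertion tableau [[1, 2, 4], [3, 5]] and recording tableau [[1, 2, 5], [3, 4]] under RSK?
Reverse RSK: for i = n, n-1, ..., 1, locate i in Q, remove the corresponding corner cell from P, and reverse-bump its entry up through P; the value ejected from row 1 is w(i).

So w = 3 5 1 2 4.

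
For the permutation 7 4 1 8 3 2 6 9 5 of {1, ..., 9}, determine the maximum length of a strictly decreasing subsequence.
4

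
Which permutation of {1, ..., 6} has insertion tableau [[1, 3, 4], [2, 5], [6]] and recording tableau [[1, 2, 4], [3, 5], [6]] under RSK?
Reverse the RSK construction: for i from n down to 1, find the cell of Q containing i, remove the entry at that cell from P, and reverse-bump it up through P; the value ejected from row 1 is w(i).

Step i=6: Q has 6 at row 3, column 1; remove 6 from row 3 of P and reverse-bump: 6 enters row 2 and ejects 5; 5 enters row 1 and ejects 4. So w(6) = 4. P is now [[1, 3, 5], [2, 6]].
Step i=5: Q has 5 at row 2, column 2; remove 6 from row 2 of P and reverse-bump: 6 enters row 1 and ejects 5. So w(5) = 5. P is now [[1, 3, 6], [2]].
Step i=4: Q has 4 at row 1, column 3; remove that cell from P, ejecting 6. So w(4) = 6. P is now [[1, 3], [2]].
Step i=3: Q has 3 at row 2, column 1; remove 2 from row 2 of P and reverse-bump: 2 enters row 1 and ejects 1. So w(3) = 1. P is now [[2, 3]].
Step i=2: Q has 2 at row 1, column 2; remove that cell from P, ejecting 3. So w(2) = 3. P is now [[2]].
Step i=1: Q has 1 at row 1, column 1; remove that cell from P, ejecting 2. So w(1) = 2. P is now [].

So w = 2 3 1 6 5 4.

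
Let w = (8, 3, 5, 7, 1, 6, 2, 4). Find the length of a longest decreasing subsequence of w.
4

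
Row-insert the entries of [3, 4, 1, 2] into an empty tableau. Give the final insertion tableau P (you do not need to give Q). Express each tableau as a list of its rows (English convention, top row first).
P = [[1, 2], [3, 4]]

After inserting 3: P = [[3]].
After inserting 4: P = [[3, 4]].
After inserting 1: P = [[1, 4], [3]].
After inserting 2: P = [[1, 2], [3, 4]].

So P = [[1, 2], [3, 4]].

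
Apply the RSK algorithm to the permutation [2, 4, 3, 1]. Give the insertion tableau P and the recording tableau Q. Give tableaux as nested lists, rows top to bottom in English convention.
Insert each entry of the permutation into P by Schensted row insertion, recording in Q the position of each new cell.

After inserting 2: P = [[2]].
After inserting 4: P = [[2, 4]].
After inserting 3: P = [[2, 3], [4]].
After inserting 1: P = [[1, 3], [2], [4]].

So P = [[1, 3], [2], [4]], Q = [[1, 2], [3], [4]].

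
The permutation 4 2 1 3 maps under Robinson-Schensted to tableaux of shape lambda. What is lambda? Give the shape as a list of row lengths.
Row-insert each entry into an empty tableau.

After inserting 4: P = [[4]].
After inserting 2: P = [[2], [4]].
After inserting 1: P = [[1], [2], [4]].
After inserting 3: P = [[1, 3], [2], [4]].

The final insertion tableau P = [[1, 3], [2], [4]] has shape [2, 1, 1].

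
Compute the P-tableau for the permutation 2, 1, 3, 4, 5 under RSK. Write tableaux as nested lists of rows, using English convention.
P = [[1, 3, 4, 5], [2]]

Insert 2: appended to row 1. P = [[2]].
Insert 1: 1 bumps 2 from row 1; 2 starts row 2. P = [[1], [2]].
Insert 3: appended to row 1. P = [[1, 3], [2]].
Insert 4: appended to row 1. P = [[1, 3, 4], [2]].
Insert 5: appended to row 1. P = [[1, 3, 4, 5], [2]].

So P = [[1, 3, 4, 5], [2]].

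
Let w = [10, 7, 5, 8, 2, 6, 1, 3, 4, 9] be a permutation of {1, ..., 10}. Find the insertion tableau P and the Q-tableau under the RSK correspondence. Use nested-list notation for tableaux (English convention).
Insert each entry of the permutation into P by Schensted row insertion, recording in Q the position of each new cell.

Insert 10: appended to row 1. P = [[10]].
Insert 7: 7 bumps 10 from row 1; 10 starts row 2. P = [[7], [10]].
Insert 5: 5 bumps 7 from row 1; 7 bumps 10 from row 2; 10 starts row 3. P = [[5], [7], [10]].
Insert 8: appended to row 1. P = [[5, 8], [7], [10]].
Insert 2: 2 bumps 5 from row 1; 5 bumps 7 from row 2; 7 bumps 10 from row 3; 10 starts row 4. P = [[2, 8], [5], [7], [10]].
Insert 6: 6 bumps 8 from row 1; 8 appends to row 2. P = [[2, 6], [5, 8], [7], [10]].
Insert 1: 1 bumps 2 from row 1; 2 bumps 5 from row 2; 5 bumps 7 from row 3; 7 bumps 10 from row 4; 10 starts row 5. P = [[1, 6], [2, 8], [5], [7], [10]].
Insert 3: 3 bumps 6 from row 1; 6 bumps 8 from row 2; 8 appends to row 3. P = [[1, 3], [2, 6], [5, 8], [7], [10]].
Insert 4: appended to row 1. P = [[1, 3, 4], [2, 6], [5, 8], [7], [10]].
Insert 9: appended to row 1. P = [[1, 3, 4, 9], [2, 6], [5, 8], [7], [10]].

So P = [[1, 3, 4, 9], [2, 6], [5, 8], [7], [10]], Q = [[1, 4, 9, 10], [2, 6], [3, 8], [5], [7]].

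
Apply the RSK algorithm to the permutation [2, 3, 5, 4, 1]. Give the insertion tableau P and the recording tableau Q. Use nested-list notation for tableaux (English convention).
Insert each entry of the permutation into P by Schensted row insertion, recording in Q the position of each new cell.

After inserting 2: P = [[2]].
After inserting 3: P = [[2, 3]].
After inserting 5: P = [[2, 3, 5]].
After inserting 4: P = [[2, 3, 4], [5]].
After inserting 1: P = [[1, 3, 4], [2], [5]].

So P = [[1, 3, 4], [2], [5]], Q = [[1, 2, 3], [4], [5]].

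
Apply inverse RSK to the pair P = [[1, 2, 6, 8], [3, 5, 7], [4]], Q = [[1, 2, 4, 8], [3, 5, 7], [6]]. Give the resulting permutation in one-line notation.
Reverse the RSK construction: for i from n down to 1, find the cell of Q containing i, remove the entry at that cell from P, and reverse-bump it up through P; the value ejected from row 1 is w(i).

Step i=8: Q has 8 at row 1, column 4; remove that cell from P, ejecting 8. So w(8) = 8. P is now [[1, 2, 6], [3, 5, 7], [4]].
Step i=7: Q has 7 at row 2, column 3; remove 7 from row 2 of P and reverse-bump: 7 enters row 1 and ejects 6. So w(7) = 6. P is now [[1, 2, 7], [3, 5], [4]].
Step i=6: Q has 6 at row 3, column 1; remove 4 from row 3 of P and reverse-bump: 4 enters row 2 and ejects 3; 3 enters row 1 and ejects 2. So w(6) = 2. P is now [[1, 3, 7], [4, 5]].
Step i=5: Q has 5 at row 2, column 2; remove 5 from row 2 of P and reverse-bump: 5 enters row 1 and ejects 3. So w(5) = 3. P is now [[1, 5, 7], [4]].
Step i=4: Q has 4 at row 1, column 3; remove that cell from P, ejecting 7. So w(4) = 7. P is now [[1, 5], [4]].
Step i=3: Q has 3 at row 2, column 1; remove 4 from row 2 of P and reverse-bump: 4 enters row 1 and ejects 1. So w(3) = 1. P is now [[4, 5]].
Step i=2: Q has 2 at row 1, column 2; remove that cell from P, ejecting 5. So w(2) = 5. P is now [[4]].
Step i=1: Q has 1 at row 1, column 1; remove that cell from P, ejecting 4. So w(1) = 4. P is now [].

So w = 4 5 1 7 3 2 6 8.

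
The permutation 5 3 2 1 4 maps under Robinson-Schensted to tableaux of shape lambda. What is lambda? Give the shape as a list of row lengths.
[2, 1, 1, 1]

RSK row insertion gives P = [[1, 4], [2], [3], [5]], which has shape [2, 1, 1, 1].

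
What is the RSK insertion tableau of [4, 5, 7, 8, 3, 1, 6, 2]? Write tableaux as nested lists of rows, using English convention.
P = [[1, 2, 6, 8], [3, 5], [4, 7]]

After inserting 4: P = [[4]].
After inserting 5: P = [[4, 5]].
After inserting 7: P = [[4, 5, 7]].
After inserting 8: P = [[4, 5, 7, 8]].
After inserting 3: P = [[3, 5, 7, 8], [4]].
After inserting 1: P = [[1, 5, 7, 8], [3], [4]].
After inserting 6: P = [[1, 5, 6, 8], [3, 7], [4]].
After inserting 2: P = [[1, 2, 6, 8], [3, 5], [4, 7]].

So P = [[1, 2, 6, 8], [3, 5], [4, 7]].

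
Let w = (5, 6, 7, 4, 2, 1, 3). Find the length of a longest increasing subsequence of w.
3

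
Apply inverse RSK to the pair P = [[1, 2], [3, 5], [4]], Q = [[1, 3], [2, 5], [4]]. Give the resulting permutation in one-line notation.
Reverse the RSK construction: for i from n down to 1, find the cell of Q containing i, remove the entry at that cell from P, and reverse-bump it up through P; the value ejected from row 1 is w(i).

Step i=5: Q has 5 at row 2, column 2; remove 5 from row 2 of P and reverse-bump: 5 enters row 1 and ejects 2. So w(5) = 2. P is now [[1, 5], [3], [4]].
Step i=4: Q has 4 at row 3, column 1; remove 4 from row 3 of P and reverse-bump: 4 enters row 2 and ejects 3; 3 enters row 1 and ejects 1. So w(4) = 1. P is now [[3, 5], [4]].
Step i=3: Q has 3 at row 1, column 2; remove that cell from P, ejecting 5. So w(3) = 5. P is now [[3], [4]].
Step i=2: Q has 2 at row 2, column 1; remove 4 from row 2 of P and reverse-bump: 4 enters row 1 and ejects 3. So w(2) = 3. P is now [[4]].
Step i=1: Q has 1 at row 1, column 1; remove that cell from P, ejecting 4. So w(1) = 4. P is now [].

So w = 4 3 5 1 2.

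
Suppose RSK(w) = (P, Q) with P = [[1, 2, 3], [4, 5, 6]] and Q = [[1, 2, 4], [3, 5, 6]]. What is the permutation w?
Reverse the RSK construction: for i from n down to 1, find the cell of Q containing i, remove the entry at that cell from P, and reverse-bump it up through P; the value ejected from row 1 is w(i).

Step i=6: Q has 6 at row 2, column 3; remove 6 from row 2 of P and reverse-bump: 6 enters row 1 and ejects 3. So w(6) = 3. P is now [[1, 2, 6], [4, 5]].
Step i=5: Q has 5 at row 2, column 2; remove 5 from row 2 of P and reverse-bump: 5 enters row 1 and ejects 2. So w(5) = 2. P is now [[1, 5, 6], [4]].
Step i=4: Q has 4 at row 1, column 3; remove that cell from P, ejecting 6. So w(4) = 6. P is now [[1, 5], [4]].
Step i=3: Q has 3 at row 2, column 1; remove 4 from row 2 of P and reverse-bump: 4 enters row 1 and ejects 1. So w(3) = 1. P is now [[4, 5]].
Step i=2: Q has 2 at row 1, column 2; remove that cell from P, ejecting 5. So w(2) = 5. P is now [[4]].
Step i=1: Q has 1 at row 1, column 1; remove that cell from P, ejecting 4. So w(1) = 4. P is now [].

So w = 4 5 1 6 2 3.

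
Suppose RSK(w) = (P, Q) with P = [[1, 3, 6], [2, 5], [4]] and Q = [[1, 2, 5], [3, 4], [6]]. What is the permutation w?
Reverse RSK: for i = n, n-1, ..., 1, locate i in Q, remove the corresponding corner cell from P, and reverse-bump its entry up through P; the value ejected from row 1 is w(i).

So w = 4 5 2 3 6 1.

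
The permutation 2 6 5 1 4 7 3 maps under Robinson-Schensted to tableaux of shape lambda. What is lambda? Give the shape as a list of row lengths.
[3, 2, 1, 1]

Row-insert each entry into an empty tableau.

After inserting 2: P = [[2]].
After inserting 6: P = [[2, 6]].
After inserting 5: P = [[2, 5], [6]].
After inserting 1: P = [[1, 5], [2], [6]].
After inserting 4: P = [[1, 4], [2, 5], [6]].
After inserting 7: P = [[1, 4, 7], [2, 5], [6]].
After inserting 3: P = [[1, 3, 7], [2, 4], [5], [6]].

The final insertion tableau P = [[1, 3, 7], [2, 4], [5], [6]] has shape [3, 2, 1, 1].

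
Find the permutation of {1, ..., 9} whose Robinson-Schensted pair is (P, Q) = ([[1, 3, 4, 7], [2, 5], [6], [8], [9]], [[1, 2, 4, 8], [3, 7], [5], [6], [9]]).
Reverse RSK: for i = n, n-1, ..., 1, locate i in Q, remove the corresponding corner cell from P, and reverse-bump its entry up through P; the value ejected from row 1 is w(i).

So w = 2 9 3 8 6 1 5 7 4.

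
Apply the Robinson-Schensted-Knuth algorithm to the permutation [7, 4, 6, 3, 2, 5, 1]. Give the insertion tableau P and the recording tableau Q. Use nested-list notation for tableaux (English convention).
P = [[1, 5], [2, 6], [3], [4], [7]], Q = [[1, 3], [2, 6], [4], [5], [7]]

Insert each entry of the permutation into P by Schensted row insertion, recording in Q the position of each new cell.

Insert 7: appended to row 1. P = [[7]].
Insert 4: 4 bumps 7 from row 1; 7 starts row 2. P = [[4], [7]].
Insert 6: appended to row 1. P = [[4, 6], [7]].
Insert 3: 3 bumps 4 from row 1; 4 bumps 7 from row 2; 7 starts row 3. P = [[3, 6], [4], [7]].
Insert 2: 2 bumps 3 from row 1; 3 bumps 4 from row 2; 4 bumps 7 from row 3; 7 starts row 4. P = [[2, 6], [3], [4], [7]].
Insert 5: 5 bumps 6 from row 1; 6 appends to row 2. P = [[2, 5], [3, 6], [4], [7]].
Insert 1: 1 bumps 2 from row 1; 2 bumps 3 from row 2; 3 bumps 4 from row 3; 4 bumps 7 from row 4; 7 starts row 5. P = [[1, 5], [2, 6], [3], [4], [7]].

So P = [[1, 5], [2, 6], [3], [4], [7]], Q = [[1, 3], [2, 6], [4], [5], [7]].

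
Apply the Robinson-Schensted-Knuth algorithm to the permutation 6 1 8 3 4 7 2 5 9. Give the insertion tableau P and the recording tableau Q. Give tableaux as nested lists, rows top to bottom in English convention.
P = [[1, 2, 4, 5, 9], [3, 7], [6, 8]], Q = [[1, 3, 5, 6, 9], [2, 4], [7, 8]]

Insert each entry of the permutation into P by Schensted row insertion, recording in Q the position of each new cell.

Insert 6: appended to row 1. P = [[6]].
Insert 1: 1 bumps 6 from row 1; 6 starts row 2. P = [[1], [6]].
Insert 8: appended to row 1. P = [[1, 8], [6]].
Insert 3: 3 bumps 8 from row 1; 8 appends to row 2. P = [[1, 3], [6, 8]].
Insert 4: appended to row 1. P = [[1, 3, 4], [6, 8]].
Insert 7: appended to row 1. P = [[1, 3, 4, 7], [6, 8]].
Insert 2: 2 bumps 3 from row 1; 3 bumps 6 from row 2; 6 starts row 3. P = [[1, 2, 4, 7], [3, 8], [6]].
Insert 5: 5 bumps 7 from row 1; 7 bumps 8 from row 2; 8 appends to row 3. P = [[1, 2, 4, 5], [3, 7], [6, 8]].
Insert 9: appended to row 1. P = [[1, 2, 4, 5, 9], [3, 7], [6, 8]].

So P = [[1, 2, 4, 5, 9], [3, 7], [6, 8]], Q = [[1, 3, 5, 6, 9], [2, 4], [7, 8]].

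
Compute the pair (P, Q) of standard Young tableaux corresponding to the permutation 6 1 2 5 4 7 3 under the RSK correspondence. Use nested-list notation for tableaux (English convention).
P = [[1, 2, 3, 7], [4], [5], [6]], Q = [[1, 3, 4, 6], [2], [5], [7]]

Insert each entry of the permutation into P by Schensted row insertion, recording in Q the position of each new cell.

Insert 6: appended to row 1. P = [[6]].
Insert 1: 1 bumps 6 from row 1; 6 starts row 2. P = [[1], [6]].
Insert 2: appended to row 1. P = [[1, 2], [6]].
Insert 5: appended to row 1. P = [[1, 2, 5], [6]].
Insert 4: 4 bumps 5 from row 1; 5 bumps 6 from row 2; 6 starts row 3. P = [[1, 2, 4], [5], [6]].
Insert 7: appended to row 1. P = [[1, 2, 4, 7], [5], [6]].
Insert 3: 3 bumps 4 from row 1; 4 bumps 5 from row 2; 5 bumps 6 from row 3; 6 starts row 4. P = [[1, 2, 3, 7], [4], [5], [6]].

So P = [[1, 2, 3, 7], [4], [5], [6]], Q = [[1, 3, 4, 6], [2], [5], [7]].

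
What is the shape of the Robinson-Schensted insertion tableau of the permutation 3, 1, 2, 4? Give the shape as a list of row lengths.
Row-insert each entry into an empty tableau.

After inserting 3: P = [[3]].
After inserting 1: P = [[1], [3]].
After inserting 2: P = [[1, 2], [3]].
After inserting 4: P = [[1, 2, 4], [3]].

The final insertion tableau P = [[1, 2, 4], [3]] has shape [3, 1].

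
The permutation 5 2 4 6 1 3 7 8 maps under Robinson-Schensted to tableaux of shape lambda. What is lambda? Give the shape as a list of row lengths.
[5, 2, 1]

Row-insert each entry into an empty tableau.

After inserting 5: P = [[5]].
After inserting 2: P = [[2], [5]].
After inserting 4: P = [[2, 4], [5]].
After inserting 6: P = [[2, 4, 6], [5]].
After inserting 1: P = [[1, 4, 6], [2], [5]].
After inserting 3: P = [[1, 3, 6], [2, 4], [5]].
After inserting 7: P = [[1, 3, 6, 7], [2, 4], [5]].
After inserting 8: P = [[1, 3, 6, 7, 8], [2, 4], [5]].

The final insertion tableau P = [[1, 3, 6, 7, 8], [2, 4], [5]] has shape [5, 2, 1].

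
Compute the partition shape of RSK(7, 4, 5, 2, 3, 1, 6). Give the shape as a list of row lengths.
Row-insert each entry into an empty tableau.

After inserting 7: P = [[7]].
After inserting 4: P = [[4], [7]].
After inserting 5: P = [[4, 5], [7]].
After inserting 2: P = [[2, 5], [4], [7]].
After inserting 3: P = [[2, 3], [4, 5], [7]].
After inserting 1: P = [[1, 3], [2, 5], [4], [7]].
After inserting 6: P = [[1, 3, 6], [2, 5], [4], [7]].

The final insertion tableau P = [[1, 3, 6], [2, 5], [4], [7]] has shape [3, 2, 1, 1].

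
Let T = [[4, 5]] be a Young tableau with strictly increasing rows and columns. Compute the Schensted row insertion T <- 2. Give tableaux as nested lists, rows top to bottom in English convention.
In row 1, 2 replaces 4 (the leftmost entry greater than 2); 4 is bumped to row 2. 4 starts a new row 2. The new tableau is [[2, 5], [4]].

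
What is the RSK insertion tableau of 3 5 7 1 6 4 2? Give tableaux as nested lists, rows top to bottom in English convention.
Insert 3: appended to row 1. P = [[3]].
Insert 5: appended to row 1. P = [[3, 5]].
Insert 7: appended to row 1. P = [[3, 5, 7]].
Insert 1: 1 bumps 3 from row 1; 3 starts row 2. P = [[1, 5, 7], [3]].
Insert 6: 6 bumps 7 from row 1; 7 appends to row 2. P = [[1, 5, 6], [3, 7]].
Insert 4: 4 bumps 5 from row 1; 5 bumps 7 from row 2; 7 starts row 3. P = [[1, 4, 6], [3, 5], [7]].
Insert 2: 2 bumps 4 from row 1; 4 bumps 5 from row 2; 5 bumps 7 from row 3; 7 starts row 4. P = [[1, 2, 6], [3, 4], [5], [7]].

So P = [[1, 2, 6], [3, 4], [5], [7]].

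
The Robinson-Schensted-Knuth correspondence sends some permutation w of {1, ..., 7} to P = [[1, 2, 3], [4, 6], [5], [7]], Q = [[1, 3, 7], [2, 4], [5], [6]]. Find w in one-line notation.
Reverse the RSK construction: for i from n down to 1, find the cell of Q containing i, remove the entry at that cell from P, and reverse-bump it up through P; the value ejected from row 1 is w(i).

Step i=7: Q has 7 at row 1, column 3; remove that cell from P, ejecting 3. So w(7) = 3. P is now [[1, 2], [4, 6], [5], [7]].
Step i=6: Q has 6 at row 4, column 1; remove 7 from row 4 of P and reverse-bump: 7 enters row 3 and ejects 5; 5 enters row 2 and ejects 4; 4 enters row 1 and ejects 2. So w(6) = 2. P is now [[1, 4], [5, 6], [7]].
Step i=5: Q has 5 at row 3, column 1; remove 7 from row 3 of P and reverse-bump: 7 enters row 2 and ejects 6; 6 enters row 1 and ejects 4. So w(5) = 4. P is now [[1, 6], [5, 7]].
Step i=4: Q has 4 at row 2, column 2; remove 7 from row 2 of P and reverse-bump: 7 enters row 1 and ejects 6. So w(4) = 6. P is now [[1, 7], [5]].
Step i=3: Q has 3 at row 1, column 2; remove that cell from P, ejecting 7. So w(3) = 7. P is now [[1], [5]].
Step i=2: Q has 2 at row 2, column 1; remove 5 from row 2 of P and reverse-bump: 5 enters row 1 and ejects 1. So w(2) = 1. P is now [[5]].
Step i=1: Q has 1 at row 1, column 1; remove that cell from P, ejecting 5. So w(1) = 5. P is now [].

So w = 5 1 7 6 4 2 3.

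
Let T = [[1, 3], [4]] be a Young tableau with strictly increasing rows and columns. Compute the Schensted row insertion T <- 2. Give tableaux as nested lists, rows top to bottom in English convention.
In row 1, 2 replaces 3 (the leftmost entry greater than 2); 3 is bumped to row 2. In row 2, 3 replaces 4 (the leftmost entry greater than 3); 4 is bumped to row 3. 4 starts a new row 3. The new tableau is [[1, 2], [3], [4]].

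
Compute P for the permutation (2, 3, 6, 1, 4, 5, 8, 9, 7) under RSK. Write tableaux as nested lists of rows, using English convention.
Insert 2: appended to row 1. P = [[2]].
Insert 3: appended to row 1. P = [[2, 3]].
Insert 6: appended to row 1. P = [[2, 3, 6]].
Insert 1: 1 bumps 2 from row 1; 2 starts row 2. P = [[1, 3, 6], [2]].
Insert 4: 4 bumps 6 from row 1; 6 appends to row 2. P = [[1, 3, 4], [2, 6]].
Insert 5: appended to row 1. P = [[1, 3, 4, 5], [2, 6]].
Insert 8: appended to row 1. P = [[1, 3, 4, 5, 8], [2, 6]].
Insert 9: appended to row 1. P = [[1, 3, 4, 5, 8, 9], [2, 6]].
Insert 7: 7 bumps 8 from row 1; 8 appends to row 2. P = [[1, 3, 4, 5, 7, 9], [2, 6, 8]].

So P = [[1, 3, 4, 5, 7, 9], [2, 6, 8]].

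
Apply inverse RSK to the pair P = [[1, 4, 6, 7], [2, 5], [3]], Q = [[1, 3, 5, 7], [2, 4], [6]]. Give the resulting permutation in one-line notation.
3 2 5 4 6 1 7

Reverse the RSK construction: for i from n down to 1, find the cell of Q containing i, remove the entry at that cell from P, and reverse-bump it up through P; the value ejected from row 1 is w(i).

Step i=7: Q has 7 at row 1, column 4; remove that cell from P, ejecting 7. So w(7) = 7. P is now [[1, 4, 6], [2, 5], [3]].
Step i=6: Q has 6 at row 3, column 1; remove 3 from row 3 of P and reverse-bump: 3 enters row 2 and ejects 2; 2 enters row 1 and ejects 1. So w(6) = 1. P is now [[2, 4, 6], [3, 5]].
Step i=5: Q has 5 at row 1, column 3; remove that cell from P, ejecting 6. So w(5) = 6. P is now [[2, 4], [3, 5]].
Step i=4: Q has 4 at row 2, column 2; remove 5 from row 2 of P and reverse-bump: 5 enters row 1 and ejects 4. So w(4) = 4. P is now [[2, 5], [3]].
Step i=3: Q has 3 at row 1, column 2; remove that cell from P, ejecting 5. So w(3) = 5. P is now [[2], [3]].
Step i=2: Q has 2 at row 2, column 1; remove 3 from row 2 of P and reverse-bump: 3 enters row 1 and ejects 2. So w(2) = 2. P is now [[3]].
Step i=1: Q has 1 at row 1, column 1; remove that cell from P, ejecting 3. So w(1) = 3. P is now [].

So w = 3 2 5 4 6 1 7.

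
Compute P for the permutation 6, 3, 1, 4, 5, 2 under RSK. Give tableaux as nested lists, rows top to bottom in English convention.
After inserting 6: P = [[6]].
After inserting 3: P = [[3], [6]].
After inserting 1: P = [[1], [3], [6]].
After inserting 4: P = [[1, 4], [3], [6]].
After inserting 5: P = [[1, 4, 5], [3], [6]].
After inserting 2: P = [[1, 2, 5], [3, 4], [6]].

So P = [[1, 2, 5], [3, 4], [6]].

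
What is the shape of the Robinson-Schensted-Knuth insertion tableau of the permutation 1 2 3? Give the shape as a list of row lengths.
Row-insert each entry into an empty tableau.

After inserting 1: P = [[1]].
After inserting 2: P = [[1, 2]].
After inserting 3: P = [[1, 2, 3]].

The final insertion tableau P = [[1, 2, 3]] has shape [3].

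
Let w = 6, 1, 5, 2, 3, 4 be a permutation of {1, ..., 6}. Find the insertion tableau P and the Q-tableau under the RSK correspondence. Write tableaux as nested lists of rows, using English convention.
Insert each entry of the permutation into P by Schensted row insertion, recording in Q the position of each new cell.

Insert 6: appended to row 1. P = [[6]], Q = [[1]].
Insert 1: 1 bumps 6 from row 1; 6 starts row 2. P = [[1], [6]], Q = [[1], [2]].
Insert 5: appended to row 1. P = [[1, 5], [6]], Q = [[1, 3], [2]].
Insert 2: 2 bumps 5 from row 1; 5 bumps 6 from row 2; 6 starts row 3. P = [[1, 2], [5], [6]], Q = [[1, 3], [2], [4]].
Insert 3: appended to row 1. P = [[1, 2, 3], [5], [6]], Q = [[1, 3, 5], [2], [4]].
Insert 4: appended to row 1. P = [[1, 2, 3, 4], [5], [6]], Q = [[1, 3, 5, 6], [2], [4]].

So P = [[1, 2, 3, 4], [5], [6]], Q = [[1, 3, 5, 6], [2], [4]].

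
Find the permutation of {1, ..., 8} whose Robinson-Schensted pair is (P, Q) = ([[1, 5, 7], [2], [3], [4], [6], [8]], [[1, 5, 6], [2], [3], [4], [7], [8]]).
Reverse the RSK construction: for i from n down to 1, find the cell of Q containing i, remove the entry at that cell from P, and reverse-bump it up through P; the value ejected from row 1 is w(i).

Step i=8: Q has 8 at row 6, column 1; remove 8 from row 6 of P and reverse-bump: 8 enters row 5 and ejects 6; 6 enters row 4 and ejects 4; 4 enters row 3 and ejects 3; 3 enters row 2 and ejects 2; 2 enters row 1 and ejects 1. So w(8) = 1. P is now [[2, 5, 7], [3], [4], [6], [8]].
Step i=7: Q has 7 at row 5, column 1; remove 8 from row 5 of P and reverse-bump: 8 enters row 4 and ejects 6; 6 enters row 3 and ejects 4; 4 enters row 2 and ejects 3; 3 enters row 1 and ejects 2. So w(7) = 2. P is now [[3, 5, 7], [4], [6], [8]].
Step i=6: Q has 6 at row 1, column 3; remove that cell from P, ejecting 7. So w(6) = 7. P is now [[3, 5], [4], [6], [8]].
Step i=5: Q has 5 at row 1, column 2; remove that cell from P, ejecting 5. So w(5) = 5. P is now [[3], [4], [6], [8]].
Step i=4: Q has 4 at row 4, column 1; remove 8 from row 4 of P and reverse-bump: 8 enters row 3 and ejects 6; 6 enters row 2 and ejects 4; 4 enters row 1 and ejects 3. So w(4) = 3. P is now [[4], [6], [8]].
Step i=3: Q has 3 at row 3, column 1; remove 8 from row 3 of P and reverse-bump: 8 enters row 2 and ejects 6; 6 enters row 1 and ejects 4. So w(3) = 4. P is now [[6], [8]].
Step i=2: Q has 2 at row 2, column 1; remove 8 from row 2 of P and reverse-bump: 8 enters row 1 and ejects 6. So w(2) = 6. P is now [[8]].
Step i=1: Q has 1 at row 1, column 1; remove that cell from P, ejecting 8. So w(1) = 8. P is now [].

So w = 8 6 4 3 5 7 2 1.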